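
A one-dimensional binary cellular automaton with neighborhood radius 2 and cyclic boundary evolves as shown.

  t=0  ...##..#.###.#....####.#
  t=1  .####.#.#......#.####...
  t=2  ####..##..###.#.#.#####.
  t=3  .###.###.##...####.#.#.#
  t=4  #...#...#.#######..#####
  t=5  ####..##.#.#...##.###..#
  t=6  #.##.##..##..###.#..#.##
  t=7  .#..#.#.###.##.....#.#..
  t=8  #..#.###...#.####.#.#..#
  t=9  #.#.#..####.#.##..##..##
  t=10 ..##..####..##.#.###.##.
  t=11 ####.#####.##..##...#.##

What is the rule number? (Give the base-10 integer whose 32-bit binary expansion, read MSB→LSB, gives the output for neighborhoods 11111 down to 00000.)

  #####|.  b31=0 t=2,i=20
  ####.|#  b30=1 t=0,i=20
  ###.#|.  b29=0 t=0,i=11
  ###..|#  b28=1 t=1,i=20
  ##.##|#  b27=1 t=2,i=23
  ##.#.|.  b26=0 t=0,i=12
  ##..#|.  b25=0 t=0,i=5
  ##...|#  b24=1 t=1,i=21
  #.###|.  b23=0 t=0,i=9
  #.##.|.  b22=0 t=3,i=9
  #.#.#|#  b21=1 t=1,i=6
  #.#..|.  b20=0 t=0,i=13
  #..##|#  b19=1 t=2,i=5
  #..#.|#  b18=1 t=0,i=6
  #...#|#  b17=1 t=0,i=1
  #....|#  b16=1 t=0,i=15
  .####|#  b15=1 t=0,i=19
  .###.|.  b14=0 t=0,i=10
  .##.#|.  b13=0 t=5,i=7
  .##..|#  b12=1 t=0,i=4
  .#.##|#  b11=1 t=0,i=8
  .#.#.|#  b10=1 t=1,i=7
  .#..#|.  b9=0 t=6,i=18
  .#...|.  b8=0 t=0,i=0
  ..###|#  b7=1 t=0,i=18
  ..##.|#  b6=1 t=0,i=3
  ..#.#|.  b5=0 t=0,i=7
  ..#..|.  b4=0 t=4,i=4
  ...##|#  b3=1 t=0,i=2
  ...#.|#  b2=1 t=1,i=14
  ....#|.  b1=0 t=0,i=16
  .....|#  b0=1 t=1,i=11
  bits 01011001001011111001110011001101 = 1496292557

1496292557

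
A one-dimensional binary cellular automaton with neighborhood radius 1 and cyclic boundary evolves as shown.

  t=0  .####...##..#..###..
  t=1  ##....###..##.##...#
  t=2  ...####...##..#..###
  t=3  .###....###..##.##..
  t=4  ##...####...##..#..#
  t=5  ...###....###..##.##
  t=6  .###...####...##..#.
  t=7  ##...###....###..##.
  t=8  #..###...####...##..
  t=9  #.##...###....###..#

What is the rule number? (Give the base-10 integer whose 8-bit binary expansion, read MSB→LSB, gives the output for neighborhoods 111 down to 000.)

15

  ### -> .   bit 7 = 0  t=0,i=2
  ##. -> .   bit 6 = 0  t=0,i=4
  #.# -> .   bit 5 = 0  t=1,i=13
  #.. -> .   bit 4 = 0  t=0,i=5
  .## -> #   bit 3 = 1  t=0,i=1
  .#. -> #   bit 2 = 1  t=0,i=12
  ..# -> #   bit 1 = 1  t=0,i=0
  ... -> #   bit 0 = 1  t=0,i=6
  bits 00001111 = 15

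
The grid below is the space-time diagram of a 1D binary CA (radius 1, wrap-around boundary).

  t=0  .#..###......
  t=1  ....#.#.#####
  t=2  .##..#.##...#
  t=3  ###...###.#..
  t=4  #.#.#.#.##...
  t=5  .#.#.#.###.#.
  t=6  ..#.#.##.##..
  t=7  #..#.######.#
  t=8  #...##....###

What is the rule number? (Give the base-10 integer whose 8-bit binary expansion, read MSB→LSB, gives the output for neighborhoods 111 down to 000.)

  ### -> .   bit 7 = 0  t=0,i=5
  ##. -> #   bit 6 = 1  t=0,i=6
  #.# -> #   bit 5 = 1  t=1,i=5
  #.. -> .   bit 4 = 0  t=0,i=2
  .## -> #   bit 3 = 1  t=0,i=4
  .#. -> .   bit 2 = 0  t=0,i=1
  ..# -> .   bit 1 = 0  t=0,i=0
  ... -> #   bit 0 = 1  t=0,i=8
  bits 01101001 = 105

105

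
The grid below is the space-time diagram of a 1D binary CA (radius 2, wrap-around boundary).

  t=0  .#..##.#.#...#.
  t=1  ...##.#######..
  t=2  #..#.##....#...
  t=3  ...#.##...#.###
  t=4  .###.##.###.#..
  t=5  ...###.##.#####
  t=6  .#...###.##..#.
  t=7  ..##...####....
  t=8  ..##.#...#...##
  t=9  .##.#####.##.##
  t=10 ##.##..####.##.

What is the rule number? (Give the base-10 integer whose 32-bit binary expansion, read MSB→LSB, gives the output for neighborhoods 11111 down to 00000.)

1828328805

  ##### -> .   bit 31 = 0  t=1,i=8
  ####. -> #   bit 30 = 1  t=1,i=11
  ###.# -> #   bit 29 = 1  t=4,i=3
  ###.. -> .   bit 28 = 0  t=1,i=12
  ##.## -> #   bit 27 = 1  t=1,i=5
  ##.#. -> #   bit 26 = 1  t=0,i=6
  ##..# -> .   bit 25 = 0  t=6,i=11
  ##... -> .   bit 24 = 0  t=1,i=13
  #.### -> #   bit 23 = 1  t=1,i=6
  #.##. -> #   bit 22 = 1  t=2,i=5
  #.#.# -> #   bit 21 = 1  t=0,i=7
  #.#.. -> #   bit 20 = 1  t=0,i=9
  #..## -> #   bit 19 = 1  t=0,i=3
  #..#. -> .   bit 18 = 0  t=0,i=0
  #...# -> #   bit 17 = 1  t=0,i=11
  #.... -> .   bit 16 = 0  t=1,i=14
  .#### -> .   bit 15 = 0  t=1,i=7
  .###. -> .   bit 14 = 0  t=3,i=13
  .##.# -> .   bit 13 = 0  t=0,i=5
  .##.. -> #   bit 12 = 1  t=2,i=6
  .#.## -> .   bit 11 = 0  t=2,i=4
  .#.#. -> #   bit 10 = 1  t=0,i=8
  .#..# -> .   bit 9 = 0  t=0,i=2
  .#... -> #   bit 8 = 1  t=0,i=10
  ..### -> .   bit 7 = 0  t=4,i=1
  ..##. -> #   bit 6 = 1  t=0,i=4
  ..#.# -> #   bit 5 = 1  t=2,i=3
  ..#.. -> .   bit 4 = 0  t=0,i=1
  ...## -> .   bit 3 = 0  t=1,i=2
  ...#. -> #   bit 2 = 1  t=0,i=12
  ....# -> .   bit 1 = 0  t=1,i=1
  ..... -> #   bit 0 = 1  t=1,i=0
  bits 01101100111110100001010101100101 = 1828328805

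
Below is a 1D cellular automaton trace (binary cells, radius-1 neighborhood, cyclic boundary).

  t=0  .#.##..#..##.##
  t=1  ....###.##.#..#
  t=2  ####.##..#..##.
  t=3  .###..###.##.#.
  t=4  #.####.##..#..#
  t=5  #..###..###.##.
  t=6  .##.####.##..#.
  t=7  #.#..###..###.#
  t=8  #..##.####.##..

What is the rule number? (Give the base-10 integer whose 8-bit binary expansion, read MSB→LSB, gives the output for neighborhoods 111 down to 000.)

  ###|#  b7=1 t=1,i=5
  ##.|#  b6=1 t=0,i=4
  #.#|.  b5=0 t=0,i=0
  #..|#  b4=1 t=0,i=5
  .##|.  b3=0 t=0,i=3
  .#.|.  b2=0 t=0,i=1
  ..#|#  b1=1 t=0,i=6
  ...|#  b0=1 t=1,i=1
  bits 11010011 = 211

211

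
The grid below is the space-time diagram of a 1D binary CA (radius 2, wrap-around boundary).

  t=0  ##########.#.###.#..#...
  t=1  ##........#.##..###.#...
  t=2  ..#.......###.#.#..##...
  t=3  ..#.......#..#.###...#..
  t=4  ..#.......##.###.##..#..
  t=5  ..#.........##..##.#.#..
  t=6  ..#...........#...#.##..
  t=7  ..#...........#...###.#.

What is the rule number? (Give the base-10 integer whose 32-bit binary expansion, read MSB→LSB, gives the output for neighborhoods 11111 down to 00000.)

533761712

  [31] ##### => .  t=0,i=2
  [30] ####. => .  t=0,i=8
  [29] ###.# => .  t=0,i=9
  [28] ###.. => #  t=3,i=17
  [27] ##.## => #  t=4,i=12
  [26] ##.#. => #  t=0,i=10
  [25] ##..# => #  t=1,i=14
  [24] ##... => #  t=1,i=2
  [23] #.### => #  t=0,i=13
  [22] #.##. => #  t=1,i=12
  [21] #.#.# => .  t=0,i=11
  [20] #.#.. => #  t=0,i=17
  [19] #..## => .  t=1,i=15
  [18] #..#. => .  t=0,i=19
  [17] #...# => .  t=0,i=22
  [16] #.... => .  t=1,i=3
  [15] .#### => #  t=0,i=1
  [14] .###. => .  t=0,i=14
  [13] .##.# => .  t=4,i=11
  [12] .##.. => .  t=1,i=1
  [11] .#.## => #  t=0,i=12
  [10] .#.#. => #  t=2,i=15
  [9] .#..# => #  t=0,i=18
  [8] .#... => .  t=0,i=21
  [7] ..### => #  t=0,i=0
  [6] ..##. => .  t=1,i=0
  [5] ..#.# => #  t=1,i=10
  [4] ..#.. => #  t=0,i=20
  [3] ...## => .  t=0,i=23
  [2] ...#. => .  t=1,i=9
  [1] ....# => .  t=1,i=8
  [0] ..... => .  t=1,i=4
  bits 00011111110100001000111010110000 = 533761712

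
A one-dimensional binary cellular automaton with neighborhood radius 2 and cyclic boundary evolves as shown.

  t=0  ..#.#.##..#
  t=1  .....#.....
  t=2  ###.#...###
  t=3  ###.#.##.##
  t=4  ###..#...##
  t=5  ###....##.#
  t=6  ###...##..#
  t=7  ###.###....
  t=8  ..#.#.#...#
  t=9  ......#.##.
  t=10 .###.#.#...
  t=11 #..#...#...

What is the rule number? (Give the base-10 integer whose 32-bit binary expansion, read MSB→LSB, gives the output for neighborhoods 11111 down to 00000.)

4036134989

  #####|#  b31=1 t=2,i=0
  ####.|#  b30=1 t=2,i=1
  ###.#|#  b29=1 t=2,i=2
  ###..|#  b28=1 t=4,i=2
  ##.##|.  b27=0 t=3,i=8
  ##.#.|.  b26=0 t=2,i=3
  ##..#|.  b25=0 t=0,i=8
  ##...|.  b24=0 t=5,i=3
  #.###|#  b23=1 t=3,i=9
  #.##.|.  b22=0 t=0,i=6
  #.#.#|.  b21=0 t=0,i=4
  #.#..|#  b20=1 t=2,i=4
  #..##|.  b19=0 t=6,i=9
  #..#.|.  b18=0 t=0,i=1
  #...#|#  b17=1 t=2,i=6
  #....|.  b16=0 t=1,i=7
  .####|#  b15=1 t=2,i=9
  .###.|.  b14=0 t=7,i=1
  .##.#|.  b13=0 t=3,i=7
  .##..|.  b12=0 t=0,i=7
  .#.##|#  b11=1 t=0,i=5
  .#.#.|.  b10=0 t=0,i=3
  .#..#|.  b9=0 t=0,i=0
  .#...|.  b8=0 t=1,i=6
  ..###|.  b7=0 t=2,i=8
  ..##.|#  b6=1 t=5,i=7
  ..#.#|.  b5=0 t=0,i=2
  ..#..|.  b4=0 t=0,i=10
  ...##|#  b3=1 t=2,i=7
  ...#.|#  b2=1 t=1,i=4
  ....#|.  b1=0 t=1,i=3
  .....|#  b0=1 t=1,i=0
  bits 11110000100100101000100001001101 = 4036134989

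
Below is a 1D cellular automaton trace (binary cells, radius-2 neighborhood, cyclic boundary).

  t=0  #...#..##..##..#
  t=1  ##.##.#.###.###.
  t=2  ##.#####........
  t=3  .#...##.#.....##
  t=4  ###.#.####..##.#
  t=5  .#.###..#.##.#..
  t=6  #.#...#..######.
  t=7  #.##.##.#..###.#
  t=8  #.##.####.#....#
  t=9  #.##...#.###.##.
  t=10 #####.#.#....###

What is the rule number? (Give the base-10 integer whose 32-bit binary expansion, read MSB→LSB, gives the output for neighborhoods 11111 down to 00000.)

  #####|#  b31=1 t=2,i=5
  ####.|#  b30=1 t=2,i=6
  ###.#|.  b29=0 t=1,i=10
  ###..|.  b28=0 t=2,i=7
  ##.##|.  b27=0 t=1,i=2
  ##.#.|#  b26=1 t=1,i=5
  ##..#|#  b25=1 t=0,i=9
  ##...|#  b24=1 t=0,i=1
  #.###|.  b23=0 t=1,i=8
  #.##.|#  b22=1 t=1,i=0
  #.#.#|#  b21=1 t=1,i=6
  #.#..|#  b20=1 t=3,i=1
  #..##|#  b19=1 t=0,i=6
  #..#.|.  b18=0 t=5,i=7
  #...#|.  b17=0 t=0,i=2
  #....|.  b16=0 t=2,i=9
  .####|.  b15=0 t=2,i=4
  .###.|.  b14=0 t=1,i=9
  .##.#|#  b13=1 t=1,i=1
  .##..|#  b12=1 t=0,i=0
  .#.##|#  b11=1 t=1,i=7
  .#.#.|.  b10=0 t=6,i=1
  .#..#|.  b9=0 t=0,i=5
  .#...|#  b8=1 t=3,i=2
  ..###|.  b7=0 t=6,i=9
  ..##.|.  b6=0 t=0,i=7
  ..#.#|.  b5=0 t=5,i=1
  ..#..|#  b4=1 t=0,i=4
  ...##|#  b3=1 t=2,i=15
  ...#.|#  b2=1 t=0,i=3
  ....#|#  b1=1 t=2,i=14
  .....|.  b0=0 t=2,i=10
  bits 11000111011110000011100100011110 = 3346544926

3346544926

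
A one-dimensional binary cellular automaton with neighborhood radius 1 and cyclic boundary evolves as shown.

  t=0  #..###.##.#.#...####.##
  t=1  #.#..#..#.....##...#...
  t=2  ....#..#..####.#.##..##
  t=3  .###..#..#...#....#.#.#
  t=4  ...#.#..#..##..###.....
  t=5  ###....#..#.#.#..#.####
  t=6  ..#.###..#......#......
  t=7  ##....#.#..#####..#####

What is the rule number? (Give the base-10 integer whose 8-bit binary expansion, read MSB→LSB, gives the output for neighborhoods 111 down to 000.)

67

  ### -> .   bit 7 = 0  t=0,i=4
  ##. -> #   bit 6 = 1  t=0,i=0
  #.# -> .   bit 5 = 0  t=0,i=6
  #.. -> .   bit 4 = 0  t=0,i=1
  .## -> .   bit 3 = 0  t=0,i=3
  .#. -> .   bit 2 = 0  t=0,i=10
  ..# -> #   bit 1 = 1  t=0,i=2
  ... -> #   bit 0 = 1  t=0,i=14
  bits 01000011 = 67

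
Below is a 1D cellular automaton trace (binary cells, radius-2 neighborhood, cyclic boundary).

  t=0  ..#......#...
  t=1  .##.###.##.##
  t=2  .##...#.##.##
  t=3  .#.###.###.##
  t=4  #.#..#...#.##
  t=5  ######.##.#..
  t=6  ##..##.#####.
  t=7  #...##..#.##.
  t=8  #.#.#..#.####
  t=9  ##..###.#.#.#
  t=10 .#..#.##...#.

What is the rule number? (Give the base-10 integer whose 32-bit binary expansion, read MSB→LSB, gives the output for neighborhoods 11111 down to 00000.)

  [31] ##### => .  t=5,i=2
  [30] ####. => #  t=5,i=4
  [29] ###.# => #  t=1,i=6
  [28] ###.. => #  t=9,i=1
  [27] ##.## => .  t=1,i=0
  [26] ##.#. => #  t=3,i=0
  [25] ##..# => .  t=6,i=2
  [24] ##... => #  t=2,i=3
  [23] #.### => .  t=1,i=4
  [22] #.##. => #  t=1,i=1
  [21] #.#.# => .  t=3,i=1
  [20] #.#.. => #  t=4,i=2
  [19] #..## => .  t=5,i=12
  [18] #..#. => #  t=4,i=4
  [17] #...# => #  t=2,i=4
  [16] #.... => #  t=0,i=4
  [15] .#### => #  t=5,i=1
  [14] .###. => .  t=1,i=5
  [13] .##.# => #  t=1,i=2
  [12] .##.. => .  t=2,i=2
  [11] .#.## => #  t=2,i=7
  [10] .#.#. => .  t=8,i=3
  [9] .#..# => #  t=4,i=3
  [8] .#... => .  t=0,i=3
  [7] ..### => #  t=5,i=0
  [6] ..##. => #  t=6,i=4
  [5] ..#.# => .  t=2,i=6
  [4] ..#.. => #  t=0,i=2
  [3] ...## => .  t=7,i=3
  [2] ...#. => #  t=0,i=1
  [1] ....# => .  t=0,i=0
  [0] ..... => #  t=0,i=5
  bits 01110101010101111010101011010101 = 1968679637

1968679637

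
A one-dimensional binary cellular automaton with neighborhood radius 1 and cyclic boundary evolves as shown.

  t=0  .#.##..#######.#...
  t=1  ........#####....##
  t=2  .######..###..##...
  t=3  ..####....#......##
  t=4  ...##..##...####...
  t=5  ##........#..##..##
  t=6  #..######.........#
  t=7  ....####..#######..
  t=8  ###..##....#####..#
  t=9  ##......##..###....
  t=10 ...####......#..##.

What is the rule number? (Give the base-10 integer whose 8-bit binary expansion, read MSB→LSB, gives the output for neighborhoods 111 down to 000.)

129

  ###|#  b7=1 t=0,i=8
  ##.|.  b6=0 t=0,i=4
  #.#|.  b5=0 t=0,i=2
  #..|.  b4=0 t=0,i=5
  .##|.  b3=0 t=0,i=3
  .#.|.  b2=0 t=0,i=1
  ..#|.  b1=0 t=0,i=0
  ...|#  b0=1 t=0,i=17
  bits 10000001 = 129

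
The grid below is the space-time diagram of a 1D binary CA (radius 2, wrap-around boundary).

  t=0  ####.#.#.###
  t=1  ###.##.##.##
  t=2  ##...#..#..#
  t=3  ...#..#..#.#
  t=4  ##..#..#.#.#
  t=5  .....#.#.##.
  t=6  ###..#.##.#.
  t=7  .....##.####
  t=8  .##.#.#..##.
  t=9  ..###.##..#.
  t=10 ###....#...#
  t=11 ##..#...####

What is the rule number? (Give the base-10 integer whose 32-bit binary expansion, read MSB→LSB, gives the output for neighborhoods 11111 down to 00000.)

3291724713

  #####|#  b31=1 t=0,i=0
  ####.|#  b30=1 t=0,i=2
  ###.#|.  b29=0 t=0,i=3
  ###..|.  b28=0 t=2,i=1
  ##.##|.  b27=0 t=1,i=3
  ##.#.|#  b26=1 t=0,i=4
  ##..#|.  b25=0 t=4,i=2
  ##...|.  b24=0 t=2,i=2
  #.###|.  b23=0 t=0,i=9
  #.##.|.  b22=0 t=1,i=4
  #.#.#|#  b21=1 t=0,i=5
  #.#..|#  b20=1 t=3,i=11
  #..##|.  b19=0 t=2,i=10
  #..#.|.  b18=0 t=2,i=7
  #...#|#  b17=1 t=2,i=3
  #....|#  b16=1 t=5,i=0
  .####|#  b15=1 t=0,i=10
  .###.|.  b14=0 t=2,i=0
  .##.#|#  b13=1 t=1,i=5
  .##..|#  b12=1 t=5,i=10
  .#.##|#  b11=1 t=0,i=8
  .#.#.|.  b10=0 t=0,i=6
  .#..#|#  b9=1 t=2,i=6
  .#...|#  b8=1 t=3,i=0
  ..###|#  b7=1 t=2,i=11
  ..##.|.  b6=0 t=7,i=5
  ..#.#|#  b5=1 t=3,i=9
  ..#..|.  b4=0 t=2,i=5
  ...##|#  b3=1 t=7,i=4
  ...#.|.  b2=0 t=2,i=4
  ....#|.  b1=0 t=5,i=3
  .....|#  b0=1 t=5,i=1
  bits 11000100001100111011101110101001 = 3291724713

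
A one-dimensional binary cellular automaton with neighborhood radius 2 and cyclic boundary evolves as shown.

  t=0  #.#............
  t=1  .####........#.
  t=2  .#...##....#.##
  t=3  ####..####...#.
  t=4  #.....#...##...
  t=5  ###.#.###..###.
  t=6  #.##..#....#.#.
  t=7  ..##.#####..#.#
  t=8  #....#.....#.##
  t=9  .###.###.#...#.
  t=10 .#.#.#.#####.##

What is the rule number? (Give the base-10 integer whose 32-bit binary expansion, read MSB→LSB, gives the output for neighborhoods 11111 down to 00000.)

  [31] ##### => .  t=7,i=7
  [30] ####. => .  t=1,i=3
  [29] ###.# => #  t=5,i=2
  [28] ###.. => .  t=1,i=4
  [27] ##.## => .  t=5,i=14
  [26] ##.#. => #  t=2,i=0
  [25] ##..# => .  t=3,i=4
  [24] ##... => #  t=1,i=5
  [23] #.### => #  t=3,i=0
  [22] #.##. => #  t=2,i=13
  [21] #.#.# => .  t=5,i=4
  [20] #.#.. => #  t=0,i=2
  [19] #..## => .  t=1,i=0
  [18] #..#. => #  t=6,i=5
  [17] #...# => #  t=2,i=3
  [16] #.... => #  t=0,i=4
  [15] .#### => .  t=1,i=2
  [14] .###. => .  t=5,i=1
  [13] .##.# => .  t=2,i=14
  [12] .##.. => #  t=2,i=6
  [11] .#.## => .  t=2,i=12
  [10] .#.#. => #  t=0,i=1
  [9] .#..# => #  t=1,i=14
  [8] .#... => #  t=0,i=3
  [7] ..### => #  t=1,i=1
  [6] ..##. => .  t=2,i=5
  [5] ..#.# => .  t=0,i=0
  [4] ..#.. => #  t=1,i=13
  [3] ...## => .  t=2,i=4
  [2] ...#. => .  t=0,i=14
  [1] ....# => #  t=0,i=13
  [0] ..... => .  t=0,i=5
  bits 00100101110101110001011110010010 = 634853266

634853266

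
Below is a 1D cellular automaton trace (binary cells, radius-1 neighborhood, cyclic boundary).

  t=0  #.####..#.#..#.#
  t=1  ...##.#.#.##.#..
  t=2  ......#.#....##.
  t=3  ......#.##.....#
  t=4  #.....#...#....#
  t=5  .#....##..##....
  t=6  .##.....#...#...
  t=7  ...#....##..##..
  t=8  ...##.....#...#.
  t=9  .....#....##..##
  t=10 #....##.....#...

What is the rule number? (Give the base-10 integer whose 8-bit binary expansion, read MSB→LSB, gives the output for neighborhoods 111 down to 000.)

  [7] ### => #  t=0,i=3
  [6] ##. => .  t=0,i=0
  [5] #.# => .  t=0,i=1
  [4] #.. => #  t=0,i=6
  [3] .## => .  t=0,i=2
  [2] .#. => #  t=0,i=8
  [1] ..# => .  t=0,i=7
  [0] ... => .  t=1,i=0
  bits 10010100 = 148

148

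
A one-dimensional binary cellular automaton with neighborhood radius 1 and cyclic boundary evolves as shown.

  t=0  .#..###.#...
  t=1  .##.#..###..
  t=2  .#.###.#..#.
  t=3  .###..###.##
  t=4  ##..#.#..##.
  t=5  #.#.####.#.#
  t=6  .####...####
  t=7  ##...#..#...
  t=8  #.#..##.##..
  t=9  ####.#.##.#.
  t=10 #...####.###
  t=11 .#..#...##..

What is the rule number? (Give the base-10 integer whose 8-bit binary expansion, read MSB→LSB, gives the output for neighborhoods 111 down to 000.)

60

  [7] ### => .  t=0,i=5
  [6] ##. => .  t=0,i=6
  [5] #.# => #  t=0,i=7
  [4] #.. => #  t=0,i=2
  [3] .## => #  t=0,i=4
  [2] .#. => #  t=0,i=1
  [1] ..# => .  t=0,i=0
  [0] ... => .  t=0,i=10
  bits 00111100 = 60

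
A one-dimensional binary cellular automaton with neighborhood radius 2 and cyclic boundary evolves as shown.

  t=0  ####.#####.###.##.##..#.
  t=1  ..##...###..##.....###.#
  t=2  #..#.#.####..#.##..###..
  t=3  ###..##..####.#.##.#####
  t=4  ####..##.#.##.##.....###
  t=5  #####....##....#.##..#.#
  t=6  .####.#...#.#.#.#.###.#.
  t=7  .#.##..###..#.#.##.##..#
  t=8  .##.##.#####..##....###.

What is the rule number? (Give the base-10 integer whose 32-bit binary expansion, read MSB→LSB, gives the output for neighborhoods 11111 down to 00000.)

4062665621

  #####|#  b31=1 t=0,i=7
  ####.|#  b30=1 t=0,i=2
  ###.#|#  b29=1 t=0,i=3
  ###..|#  b28=1 t=1,i=9
  ##.##|.  b27=0 t=0,i=4
  ##.#.|.  b26=0 t=1,i=22
  ##..#|#  b25=1 t=0,i=20
  ##...|.  b24=0 t=1,i=4
  #.###|.  b23=0 t=0,i=0
  #.##.|.  b22=0 t=0,i=15
  #.#.#|#  b21=1 t=2,i=5
  #.#..|.  b20=0 t=1,i=23
  #..##|.  b19=0 t=1,i=1
  #..#.|#  b18=1 t=0,i=21
  #...#|#  b17=1 t=1,i=5
  #....|#  b16=1 t=1,i=15
  .####|.  b15=0 t=0,i=1
  .###.|#  b14=1 t=0,i=12
  .##.#|.  b13=0 t=0,i=16
  .##..|#  b12=1 t=0,i=19
  .#.##|#  b11=1 t=0,i=23
  .#.#.|.  b10=0 t=2,i=4
  .#..#|#  b9=1 t=1,i=0
  .#...|#  b8=1 t=6,i=7
  ..###|#  b7=1 t=1,i=7
  ..##.|.  b6=0 t=1,i=2
  ..#.#|.  b5=0 t=0,i=22
  ..#..|#  b4=1 t=2,i=0
  ...##|.  b3=0 t=1,i=6
  ...#.|#  b2=1 t=5,i=14
  ....#|.  b1=0 t=1,i=17
  .....|#  b0=1 t=1,i=16
  bits 11110010001001110101101110010101 = 4062665621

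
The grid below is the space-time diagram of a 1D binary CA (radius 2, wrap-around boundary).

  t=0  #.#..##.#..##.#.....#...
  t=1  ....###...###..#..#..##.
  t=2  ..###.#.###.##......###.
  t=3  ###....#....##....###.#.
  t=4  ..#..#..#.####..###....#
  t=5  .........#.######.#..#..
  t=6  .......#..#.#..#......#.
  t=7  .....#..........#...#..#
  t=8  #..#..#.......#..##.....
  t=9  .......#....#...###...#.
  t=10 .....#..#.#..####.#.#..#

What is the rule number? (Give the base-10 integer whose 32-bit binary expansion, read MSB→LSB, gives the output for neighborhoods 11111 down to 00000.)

  nb #####: next=.  (t=5,i=13, bit31=0)
  nb ####.: next=#  (t=4,i=12, bit30=1)
  nb ###.#: next=.  (t=2,i=4, bit29=0)
  nb ###..: next=#  (t=1,i=6, bit28=1)
  nb ##.##: next=.  (t=2,i=11, bit27=0)
  nb ##.#.: next=.  (t=0,i=7, bit26=0)
  nb ##..#: next=#  (t=1,i=13, bit25=1)
  nb ##...: next=.  (t=1,i=7, bit24=0)
  nb #.###: next=.  (t=2,i=8, bit23=0)
  nb #.##.: next=#  (t=2,i=12, bit22=1)
  nb #.#.#: next=.  (t=2,i=6, bit21=0)
  nb #.#..: next=.  (t=0,i=2, bit20=0)
  nb #..##: next=#  (t=0,i=4, bit19=1)
  nb #..#.: next=.  (t=1,i=14, bit18=0)
  nb #...#: next=#  (t=0,i=22, bit17=1)
  nb #....: next=.  (t=0,i=16, bit16=0)
  nb .####: next=#  (t=4,i=11, bit15=1)
  nb .###.: next=.  (t=1,i=5, bit14=0)
  nb .##.#: next=#  (t=0,i=6, bit13=1)
  nb .##..: next=#  (t=1,i=22, bit12=1)
  nb .#.##: next=#  (t=2,i=7, bit11=1)
  nb .#.#.: next=.  (t=0,i=1, bit10=0)
  nb .#..#: next=.  (t=0,i=3, bit9=0)
  nb .#...: next=#  (t=0,i=15, bit8=1)
  nb ..###: next=#  (t=1,i=4, bit7=1)
  nb ..##.: next=#  (t=0,i=5, bit6=1)
  nb ..#.#: next=.  (t=0,i=0, bit5=0)
  nb ..#..: next=.  (t=0,i=20, bit4=0)
  nb ...##: next=#  (t=1,i=3, bit3=1)
  nb ...#.: next=.  (t=0,i=19, bit2=0)
  nb ....#: next=#  (t=0,i=18, bit1=1)
  nb .....: next=.  (t=0,i=17, bit0=0)
  bits 01010010010010101011100111001010 = 1380628938

1380628938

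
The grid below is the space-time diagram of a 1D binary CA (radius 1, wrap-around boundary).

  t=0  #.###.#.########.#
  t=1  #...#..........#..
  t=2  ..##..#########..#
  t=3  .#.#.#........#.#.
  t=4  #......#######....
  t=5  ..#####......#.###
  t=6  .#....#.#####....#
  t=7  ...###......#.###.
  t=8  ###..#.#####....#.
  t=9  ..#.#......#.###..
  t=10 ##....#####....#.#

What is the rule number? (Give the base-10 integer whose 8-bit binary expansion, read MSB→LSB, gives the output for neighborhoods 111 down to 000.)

67

  [7] ### => .  t=0,i=3
  [6] ##. => #  t=0,i=0
  [5] #.# => .  t=0,i=1
  [4] #.. => .  t=1,i=1
  [3] .## => .  t=0,i=2
  [2] .#. => .  t=0,i=6
  [1] ..# => #  t=1,i=3
  [0] ... => #  t=1,i=2
  bits 01000011 = 67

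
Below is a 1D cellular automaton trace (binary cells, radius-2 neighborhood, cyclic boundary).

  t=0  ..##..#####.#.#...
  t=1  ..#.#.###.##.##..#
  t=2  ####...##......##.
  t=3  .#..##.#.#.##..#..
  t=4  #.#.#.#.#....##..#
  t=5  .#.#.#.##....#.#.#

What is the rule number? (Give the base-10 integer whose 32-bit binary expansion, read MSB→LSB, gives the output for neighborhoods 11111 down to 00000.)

2803287781

  nb #####: next=#  (t=0,i=8, bit31=1)
  nb ####.: next=.  (t=0,i=9, bit30=0)
  nb ###.#: next=#  (t=0,i=10, bit29=1)
  nb ###..: next=.  (t=2,i=3, bit28=0)
  nb ##.##: next=.  (t=1,i=9, bit27=0)
  nb ##.#.: next=#  (t=0,i=11, bit26=1)
  nb ##..#: next=#  (t=0,i=4, bit25=1)
  nb ##...: next=#  (t=2,i=4, bit24=1)
  nb #.###: next=.  (t=1,i=6, bit23=0)
  nb #.##.: next=.  (t=1,i=10, bit22=0)
  nb #.#.#: next=.  (t=0,i=12, bit21=0)
  nb #.#..: next=#  (t=0,i=14, bit20=1)
  nb #..##: next=.  (t=0,i=5, bit19=0)
  nb #..#.: next=#  (t=1,i=1, bit18=1)
  nb #...#: next=#  (t=2,i=5, bit17=1)
  nb #....: next=.  (t=0,i=16, bit16=0)
  nb .####: next=#  (t=0,i=7, bit15=1)
  nb .###.: next=#  (t=1,i=7, bit14=1)
  nb .##.#: next=.  (t=1,i=11, bit13=0)
  nb .##..: next=.  (t=0,i=3, bit12=0)
  nb .#.##: next=.  (t=1,i=5, bit11=0)
  nb .#.#.: next=#  (t=0,i=13, bit10=1)
  nb .#..#: next=#  (t=1,i=0, bit9=1)
  nb .#...: next=.  (t=0,i=15, bit8=0)
  nb ..###: next=#  (t=0,i=6, bit7=1)
  nb ..##.: next=#  (t=0,i=2, bit6=1)
  nb ..#.#: next=#  (t=1,i=2, bit5=1)
  nb ..#..: next=.  (t=1,i=17, bit4=0)
  nb ...##: next=.  (t=0,i=1, bit3=0)
  nb ...#.: next=#  (t=3,i=0, bit2=1)
  nb ....#: next=.  (t=0,i=0, bit1=0)
  nb .....: next=#  (t=0,i=17, bit0=1)
  bits 10100111000101101100011011100101 = 2803287781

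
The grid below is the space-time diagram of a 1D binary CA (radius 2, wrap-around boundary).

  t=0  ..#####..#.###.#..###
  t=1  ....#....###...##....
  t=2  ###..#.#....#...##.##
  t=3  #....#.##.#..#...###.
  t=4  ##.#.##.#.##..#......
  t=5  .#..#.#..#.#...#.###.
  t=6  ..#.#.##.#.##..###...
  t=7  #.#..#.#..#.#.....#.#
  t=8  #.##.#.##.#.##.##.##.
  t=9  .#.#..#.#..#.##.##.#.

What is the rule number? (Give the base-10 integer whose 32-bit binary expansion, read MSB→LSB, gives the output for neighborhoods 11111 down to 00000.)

2307930915

  [31] ##### => #  t=0,i=4
  [30] ####. => .  t=0,i=5
  [29] ###.# => .  t=0,i=13
  [28] ###.. => .  t=0,i=6
  [27] ##.## => #  t=2,i=18
  [26] ##.#. => .  t=0,i=14
  [25] ##..# => .  t=0,i=0
  [24] ##... => #  t=1,i=12
  [23] #.### => #  t=0,i=11
  [22] #.##. => .  t=3,i=7
  [21] #.#.# => .  t=4,i=3
  [20] #.#.. => #  t=0,i=15
  [19] #..## => .  t=0,i=1
  [18] #..#. => .  t=0,i=8
  [17] #...# => .  t=1,i=13
  [16] #.... => .  t=1,i=6
  [15] .#### => .  t=0,i=3
  [14] .###. => .  t=0,i=12
  [13] .##.# => #  t=2,i=17
  [12] .##.. => #  t=1,i=16
  [11] .#.## => #  t=0,i=10
  [10] .#.#. => .  t=2,i=6
  [9] .#..# => #  t=0,i=16
  [8] .#... => #  t=1,i=5
  [7] ..### => .  t=0,i=2
  [6] ..##. => .  t=1,i=15
  [5] ..#.# => #  t=0,i=9
  [4] ..#.. => .  t=1,i=4
  [3] ...## => .  t=1,i=8
  [2] ...#. => .  t=1,i=3
  [1] ....# => #  t=1,i=2
  [0] ..... => #  t=1,i=0
  bits 10001001100100000011101100100011 = 2307930915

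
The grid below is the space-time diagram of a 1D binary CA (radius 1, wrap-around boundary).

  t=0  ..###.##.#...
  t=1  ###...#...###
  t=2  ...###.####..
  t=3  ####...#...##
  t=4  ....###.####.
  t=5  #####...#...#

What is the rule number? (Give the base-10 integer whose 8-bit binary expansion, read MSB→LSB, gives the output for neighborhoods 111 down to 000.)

27

  ###|.  b7=0 t=0,i=3
  ##.|.  b6=0 t=0,i=4
  #.#|.  b5=0 t=0,i=5
  #..|#  b4=1 t=0,i=10
  .##|#  b3=1 t=0,i=2
  .#.|.  b2=0 t=0,i=9
  ..#|#  b1=1 t=0,i=1
  ...|#  b0=1 t=0,i=0
  bits 00011011 = 27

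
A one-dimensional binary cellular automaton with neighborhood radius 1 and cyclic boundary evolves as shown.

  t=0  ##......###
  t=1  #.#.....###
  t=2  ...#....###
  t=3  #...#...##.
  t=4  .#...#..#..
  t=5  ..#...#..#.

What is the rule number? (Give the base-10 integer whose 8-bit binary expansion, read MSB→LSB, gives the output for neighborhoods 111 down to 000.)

  ### -> #   bit 7 = 1  t=0,i=0
  ##. -> .   bit 6 = 0  t=0,i=1
  #.# -> .   bit 5 = 0  t=1,i=1
  #.. -> #   bit 4 = 1  t=0,i=2
  .## -> #   bit 3 = 1  t=0,i=8
  .#. -> .   bit 2 = 0  t=1,i=2
  ..# -> .   bit 1 = 0  t=0,i=7
  ... -> .   bit 0 = 0  t=0,i=3
  bits 10011000 = 152

152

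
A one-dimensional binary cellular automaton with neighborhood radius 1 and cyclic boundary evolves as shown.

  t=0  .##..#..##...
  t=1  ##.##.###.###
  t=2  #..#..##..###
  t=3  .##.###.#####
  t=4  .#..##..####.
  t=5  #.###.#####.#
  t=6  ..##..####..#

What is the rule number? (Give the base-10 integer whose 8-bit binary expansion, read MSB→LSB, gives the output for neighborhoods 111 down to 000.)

  ### -> #   bit 7 = 1  t=1,i=0
  ##. -> .   bit 6 = 0  t=0,i=2
  #.# -> .   bit 5 = 0  t=1,i=2
  #.. -> #   bit 4 = 1  t=0,i=3
  .## -> #   bit 3 = 1  t=0,i=1
  .#. -> .   bit 2 = 0  t=0,i=5
  ..# -> #   bit 1 = 1  t=0,i=0
  ... -> #   bit 0 = 1  t=0,i=11
  bits 10011011 = 155

155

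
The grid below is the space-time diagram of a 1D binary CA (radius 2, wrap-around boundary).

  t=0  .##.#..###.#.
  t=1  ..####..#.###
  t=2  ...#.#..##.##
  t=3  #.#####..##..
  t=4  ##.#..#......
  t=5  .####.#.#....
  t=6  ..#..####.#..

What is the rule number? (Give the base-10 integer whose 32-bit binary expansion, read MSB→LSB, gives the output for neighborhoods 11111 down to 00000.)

  ##### -> .   bit 31 = 0  t=3,i=4
  ####. -> .   bit 30 = 0  t=1,i=4
  ###.# -> .   bit 29 = 0  t=0,i=9
  ###.. -> #   bit 28 = 1  t=1,i=5
  ##.## -> #   bit 27 = 1  t=2,i=10
  ##.#. -> #   bit 26 = 1  t=0,i=3
  ##..# -> .   bit 25 = 0  t=1,i=0
  ##... -> #   bit 24 = 1  t=2,i=0
  #.### -> .   bit 23 = 0  t=1,i=10
  #.##. -> .   bit 22 = 0  t=2,i=11
  #.#.# -> #   bit 21 = 1  t=5,i=6
  #.#.. -> #   bit 20 = 1  t=0,i=4
  #..## -> .   bit 19 = 0  t=0,i=0
  #..#. -> .   bit 18 = 0  t=1,i=7
  #...# -> .   bit 17 = 0  t=2,i=1
  #.... -> #   bit 16 = 1  t=4,i=8
  .#### -> #   bit 15 = 1  t=1,i=3
  .###. -> #   bit 14 = 1  t=0,i=8
  .##.# -> #   bit 13 = 1  t=0,i=2
  .##.. -> .   bit 12 = 0  t=2,i=12
  .#.## -> #   bit 11 = 1  t=1,i=9
  .#.#. -> #   bit 10 = 1  t=2,i=4
  .#..# -> #   bit 9 = 1  t=0,i=5
  .#... -> .   bit 8 = 0  t=4,i=7
  ..### -> .   bit 7 = 0  t=0,i=7
  ..##. -> .   bit 6 = 0  t=0,i=1
  ..#.# -> #   bit 5 = 1  t=1,i=8
  ..#.. -> #   bit 4 = 1  t=4,i=6
  ...## -> .   bit 3 = 0  t=4,i=12
  ...#. -> #   bit 2 = 1  t=2,i=2
  ....# -> .   bit 1 = 0  t=4,i=11
  ..... -> .   bit 0 = 0  t=4,i=9
  bits 00011101001100011110111000110100 = 489811508

489811508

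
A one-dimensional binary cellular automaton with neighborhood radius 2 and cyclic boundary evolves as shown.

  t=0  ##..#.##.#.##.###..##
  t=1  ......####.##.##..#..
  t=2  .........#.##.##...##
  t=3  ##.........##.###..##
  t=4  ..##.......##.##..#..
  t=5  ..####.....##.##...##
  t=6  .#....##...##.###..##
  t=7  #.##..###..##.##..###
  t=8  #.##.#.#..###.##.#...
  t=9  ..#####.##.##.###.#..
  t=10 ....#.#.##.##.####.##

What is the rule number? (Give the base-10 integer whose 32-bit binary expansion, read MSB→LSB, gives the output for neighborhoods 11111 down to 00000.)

  ##### -> #   bit 31 = 1  t=9,i=4
  ####. -> .   bit 30 = 0  t=0,i=0
  ###.# -> #   bit 29 = 1  t=1,i=9
  ###.. -> .   bit 28 = 0  t=0,i=1
  ##.## -> .   bit 27 = 0  t=0,i=13
  ##.#. -> #   bit 26 = 1  t=0,i=8
  ##..# -> .   bit 25 = 0  t=0,i=2
  ##... -> #   bit 24 = 1  t=2,i=0
  #.### -> #   bit 23 = 1  t=0,i=14
  #.##. -> #   bit 22 = 1  t=0,i=6
  #.#.# -> #   bit 21 = 1  t=0,i=9
  #.#.. -> .   bit 20 = 0  t=6,i=1
  #..## -> #   bit 19 = 1  t=0,i=18
  #..#. -> .   bit 18 = 0  t=0,i=3
  #...# -> .   bit 17 = 0  t=2,i=17
  #.... -> #   bit 16 = 1  t=1,i=20
  .#### -> .   bit 15 = 0  t=0,i=20
  .###. -> #   bit 14 = 1  t=0,i=15
  .##.# -> #   bit 13 = 1  t=0,i=7
  .##.. -> #   bit 12 = 1  t=1,i=15
  .#.## -> .   bit 11 = 0  t=0,i=5
  .#.#. -> #   bit 10 = 1  t=8,i=6
  .#..# -> #   bit 9 = 1  t=8,i=8
  .#... -> #   bit 8 = 1  t=1,i=19
  ..### -> .   bit 7 = 0  t=0,i=19
  ..##. -> #   bit 6 = 1  t=2,i=19
  ..#.# -> .   bit 5 = 0  t=0,i=4
  ..#.. -> .   bit 4 = 0  t=1,i=18
  ...## -> .   bit 3 = 0  t=1,i=5
  ...#. -> .   bit 2 = 0  t=2,i=8
  ....# -> .   bit 1 = 0  t=1,i=4
  ..... -> .   bit 0 = 0  t=1,i=0
  bits 10100101111010010111011101000000 = 2783541056

2783541056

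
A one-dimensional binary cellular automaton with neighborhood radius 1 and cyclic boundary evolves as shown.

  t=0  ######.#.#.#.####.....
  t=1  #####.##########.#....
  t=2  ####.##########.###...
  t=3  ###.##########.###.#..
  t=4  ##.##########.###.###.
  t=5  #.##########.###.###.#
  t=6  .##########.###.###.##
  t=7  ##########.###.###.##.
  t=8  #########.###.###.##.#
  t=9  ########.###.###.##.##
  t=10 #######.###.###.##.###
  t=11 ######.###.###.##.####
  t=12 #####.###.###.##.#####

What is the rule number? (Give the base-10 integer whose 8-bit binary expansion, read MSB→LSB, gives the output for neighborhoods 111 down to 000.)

188

  ### -> #   bit 7 = 1  t=0,i=1
  ##. -> .   bit 6 = 0  t=0,i=5
  #.# -> #   bit 5 = 1  t=0,i=6
  #.. -> #   bit 4 = 1  t=0,i=17
  .## -> #   bit 3 = 1  t=0,i=0
  .#. -> #   bit 2 = 1  t=0,i=7
  ..# -> .   bit 1 = 0  t=0,i=21
  ... -> .   bit 0 = 0  t=0,i=18
  bits 10111100 = 188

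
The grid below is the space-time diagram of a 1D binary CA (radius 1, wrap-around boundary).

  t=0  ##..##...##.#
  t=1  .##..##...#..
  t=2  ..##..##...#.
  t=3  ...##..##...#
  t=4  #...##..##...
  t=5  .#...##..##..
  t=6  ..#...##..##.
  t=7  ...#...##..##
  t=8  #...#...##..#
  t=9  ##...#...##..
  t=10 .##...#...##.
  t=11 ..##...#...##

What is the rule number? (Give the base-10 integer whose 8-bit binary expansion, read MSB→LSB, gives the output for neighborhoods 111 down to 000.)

  ### -> .   bit 7 = 0  t=0,i=0
  ##. -> #   bit 6 = 1  t=0,i=1
  #.# -> .   bit 5 = 0  t=0,i=11
  #.. -> #   bit 4 = 1  t=0,i=2
  .## -> .   bit 3 = 0  t=0,i=4
  .#. -> .   bit 2 = 0  t=1,i=10
  ..# -> .   bit 1 = 0  t=0,i=3
  ... -> .   bit 0 = 0  t=0,i=7
  bits 01010000 = 80

80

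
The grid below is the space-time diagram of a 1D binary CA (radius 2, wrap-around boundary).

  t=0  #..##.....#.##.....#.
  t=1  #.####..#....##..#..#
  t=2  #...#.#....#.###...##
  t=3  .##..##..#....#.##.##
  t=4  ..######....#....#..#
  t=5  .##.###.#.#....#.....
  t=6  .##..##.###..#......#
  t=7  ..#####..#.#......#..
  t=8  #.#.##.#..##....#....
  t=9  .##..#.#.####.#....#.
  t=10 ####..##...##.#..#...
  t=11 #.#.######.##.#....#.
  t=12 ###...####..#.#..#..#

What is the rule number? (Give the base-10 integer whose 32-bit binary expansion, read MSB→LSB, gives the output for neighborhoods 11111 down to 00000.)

3812259010

  [31] ##### => #  t=4,i=4
  [30] ####. => #  t=1,i=4
  [29] ###.# => #  t=5,i=6
  [28] ###.. => .  t=1,i=5
  [27] ##.## => .  t=1,i=1
  [26] ##.#. => .  t=5,i=7
  [25] ##..# => #  t=1,i=6
  [24] ##... => #  t=0,i=5
  [23] #.### => .  t=1,i=2
  [22] #.##. => .  t=0,i=12
  [21] #.#.# => #  t=5,i=8
  [20] #.#.. => #  t=0,i=0
  [19] #..## => #  t=0,i=2
  [18] #..#. => .  t=1,i=7
  [17] #...# => #  t=2,i=2
  [16] #.... => .  t=0,i=6
  [15] .#### => .  t=1,i=3
  [14] .###. => #  t=2,i=14
  [13] .##.# => #  t=1,i=0
  [12] .##.. => #  t=0,i=4
  [11] .#.## => .  t=0,i=11
  [10] .#.#. => #  t=0,i=20
  [9] .#..# => .  t=0,i=1
  [8] .#... => .  t=1,i=9
  [7] ..### => #  t=2,i=19
  [6] ..##. => #  t=0,i=3
  [5] ..#.# => .  t=0,i=10
  [4] ..#.. => .  t=1,i=8
  [3] ...## => .  t=1,i=12
  [2] ...#. => .  t=0,i=9
  [1] ....# => #  t=0,i=8
  [0] ..... => .  t=0,i=7
  bits 11100011001110100111010011000010 = 3812259010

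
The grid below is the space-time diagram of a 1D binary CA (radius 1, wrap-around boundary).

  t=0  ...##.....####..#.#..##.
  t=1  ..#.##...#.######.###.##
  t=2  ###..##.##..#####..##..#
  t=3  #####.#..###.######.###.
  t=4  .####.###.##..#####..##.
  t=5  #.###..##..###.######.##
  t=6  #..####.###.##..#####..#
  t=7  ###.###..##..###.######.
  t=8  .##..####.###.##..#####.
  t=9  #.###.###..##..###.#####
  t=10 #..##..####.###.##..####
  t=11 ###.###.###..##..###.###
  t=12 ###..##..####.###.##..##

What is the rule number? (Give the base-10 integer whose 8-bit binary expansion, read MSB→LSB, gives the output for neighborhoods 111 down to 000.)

  nb ###: next=#  (t=0,i=11, bit7=1)
  nb ##.: next=#  (t=0,i=4, bit6=1)
  nb #.#: next=.  (t=0,i=17, bit5=0)
  nb #..: next=#  (t=0,i=5, bit4=1)
  nb .##: next=.  (t=0,i=3, bit3=0)
  nb .#.: next=#  (t=0,i=16, bit2=1)
  nb ..#: next=#  (t=0,i=2, bit1=1)
  nb ...: next=.  (t=0,i=0, bit0=0)
  bits 11010110 = 214

214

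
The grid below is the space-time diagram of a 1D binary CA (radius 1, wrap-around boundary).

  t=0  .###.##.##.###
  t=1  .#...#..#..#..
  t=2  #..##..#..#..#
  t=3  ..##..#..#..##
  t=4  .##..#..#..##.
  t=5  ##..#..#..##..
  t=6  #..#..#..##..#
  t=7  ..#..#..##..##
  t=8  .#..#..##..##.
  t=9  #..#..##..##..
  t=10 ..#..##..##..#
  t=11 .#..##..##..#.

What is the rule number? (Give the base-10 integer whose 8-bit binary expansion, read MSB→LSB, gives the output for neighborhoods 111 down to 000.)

11

  ### -> .   bit 7 = 0  t=0,i=2
  ##. -> .   bit 6 = 0  t=0,i=3
  #.# -> .   bit 5 = 0  t=0,i=0
  #.. -> .   bit 4 = 0  t=1,i=2
  .## -> #   bit 3 = 1  t=0,i=1
  .#. -> .   bit 2 = 0  t=1,i=1
  ..# -> #   bit 1 = 1  t=1,i=0
  ... -> #   bit 0 = 1  t=1,i=3
  bits 00001011 = 11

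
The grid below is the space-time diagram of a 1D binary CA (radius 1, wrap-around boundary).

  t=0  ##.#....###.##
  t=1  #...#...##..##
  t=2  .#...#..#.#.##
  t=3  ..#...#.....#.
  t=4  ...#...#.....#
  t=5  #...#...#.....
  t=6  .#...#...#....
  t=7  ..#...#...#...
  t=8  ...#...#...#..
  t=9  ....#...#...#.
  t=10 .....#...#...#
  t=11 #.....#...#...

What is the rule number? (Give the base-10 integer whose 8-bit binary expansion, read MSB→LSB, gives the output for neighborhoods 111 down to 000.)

  ### -> #   bit 7 = 1  t=0,i=0
  ##. -> .   bit 6 = 0  t=0,i=1
  #.# -> .   bit 5 = 0  t=0,i=2
  #.. -> #   bit 4 = 1  t=0,i=4
  .## -> #   bit 3 = 1  t=0,i=8
  .#. -> .   bit 2 = 0  t=0,i=3
  ..# -> .   bit 1 = 0  t=0,i=7
  ... -> .   bit 0 = 0  t=0,i=5
  bits 10011000 = 152

152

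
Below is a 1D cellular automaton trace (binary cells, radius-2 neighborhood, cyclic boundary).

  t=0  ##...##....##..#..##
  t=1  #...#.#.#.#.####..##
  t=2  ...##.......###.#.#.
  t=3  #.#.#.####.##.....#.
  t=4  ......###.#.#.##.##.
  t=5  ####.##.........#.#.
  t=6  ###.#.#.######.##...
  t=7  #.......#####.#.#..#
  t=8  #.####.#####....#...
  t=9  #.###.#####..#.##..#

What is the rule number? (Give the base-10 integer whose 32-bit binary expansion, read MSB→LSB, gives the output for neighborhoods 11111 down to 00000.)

3398799549

  [31] ##### => #  t=6,i=10
  [30] ####. => #  t=0,i=0
  [29] ###.# => .  t=2,i=14
  [28] ###.. => .  t=0,i=1
  [27] ##.## => #  t=3,i=10
  [26] ##.#. => .  t=2,i=15
  [25] ##..# => #  t=0,i=13
  [24] ##... => .  t=0,i=2
  [23] #.### => #  t=1,i=12
  [22] #.##. => .  t=3,i=11
  [21] #.#.# => .  t=1,i=6
  [20] #.#.. => #  t=2,i=18
  [19] #..## => .  t=0,i=17
  [18] #..#. => #  t=0,i=14
  [17] #...# => .  t=0,i=3
  [16] #.... => #  t=0,i=8
  [15] .#### => #  t=0,i=19
  [14] .###. => .  t=1,i=19
  [13] .##.# => .  t=4,i=15
  [12] .##.. => #  t=0,i=6
  [11] .#.## => .  t=1,i=11
  [10] .#.#. => .  t=1,i=5
  [9] .#..# => .  t=0,i=16
  [8] .#... => .  t=2,i=19
  [7] ..### => #  t=0,i=18
  [6] ..##. => .  t=0,i=5
  [5] ..#.# => #  t=1,i=4
  [4] ..#.. => #  t=0,i=15
  [3] ...## => #  t=0,i=4
  [2] ...#. => #  t=1,i=3
  [1] ....# => .  t=0,i=9
  [0] ..... => #  t=2,i=7
  bits 11001010100101011001000010111101 = 3398799549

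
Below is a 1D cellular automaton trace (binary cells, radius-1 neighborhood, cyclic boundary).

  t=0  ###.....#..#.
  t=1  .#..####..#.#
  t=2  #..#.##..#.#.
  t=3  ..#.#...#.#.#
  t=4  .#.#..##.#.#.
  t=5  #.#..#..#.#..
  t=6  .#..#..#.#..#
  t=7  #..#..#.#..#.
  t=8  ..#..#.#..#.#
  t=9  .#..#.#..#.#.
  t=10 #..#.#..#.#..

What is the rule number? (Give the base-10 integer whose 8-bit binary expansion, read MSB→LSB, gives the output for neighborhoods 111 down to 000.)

  [7] ### => #  t=0,i=1
  [6] ##. => .  t=0,i=2
  [5] #.# => #  t=0,i=12
  [4] #.. => .  t=0,i=3
  [3] .## => .  t=0,i=0
  [2] .#. => .  t=0,i=8
  [1] ..# => #  t=0,i=7
  [0] ... => #  t=0,i=4
  bits 10100011 = 163

163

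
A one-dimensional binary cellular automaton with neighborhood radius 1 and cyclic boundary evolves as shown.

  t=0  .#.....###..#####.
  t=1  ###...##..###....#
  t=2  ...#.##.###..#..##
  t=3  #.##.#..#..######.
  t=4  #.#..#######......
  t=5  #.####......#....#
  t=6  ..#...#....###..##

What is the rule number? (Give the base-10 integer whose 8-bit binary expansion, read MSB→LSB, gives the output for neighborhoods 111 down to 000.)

30

  ### -> .   bit 7 = 0  t=0,i=8
  ##. -> .   bit 6 = 0  t=0,i=9
  #.# -> .   bit 5 = 0  t=2,i=4
  #.. -> #   bit 4 = 1  t=0,i=2
  .## -> #   bit 3 = 1  t=0,i=7
  .#. -> #   bit 2 = 1  t=0,i=1
  ..# -> #   bit 1 = 1  t=0,i=0
  ... -> .   bit 0 = 0  t=0,i=3
  bits 00011110 = 30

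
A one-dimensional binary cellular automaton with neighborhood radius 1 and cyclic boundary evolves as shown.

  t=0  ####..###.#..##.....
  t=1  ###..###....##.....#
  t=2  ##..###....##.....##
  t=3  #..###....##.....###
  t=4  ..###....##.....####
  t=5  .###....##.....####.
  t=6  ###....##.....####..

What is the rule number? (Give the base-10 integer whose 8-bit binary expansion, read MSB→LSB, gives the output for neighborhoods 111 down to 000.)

138

  ###|#  b7=1 t=0,i=1
  ##.|.  b6=0 t=0,i=3
  #.#|.  b5=0 t=0,i=9
  #..|.  b4=0 t=0,i=4
  .##|#  b3=1 t=0,i=0
  .#.|.  b2=0 t=0,i=10
  ..#|#  b1=1 t=0,i=5
  ...|.  b0=0 t=0,i=16
  bits 10001010 = 138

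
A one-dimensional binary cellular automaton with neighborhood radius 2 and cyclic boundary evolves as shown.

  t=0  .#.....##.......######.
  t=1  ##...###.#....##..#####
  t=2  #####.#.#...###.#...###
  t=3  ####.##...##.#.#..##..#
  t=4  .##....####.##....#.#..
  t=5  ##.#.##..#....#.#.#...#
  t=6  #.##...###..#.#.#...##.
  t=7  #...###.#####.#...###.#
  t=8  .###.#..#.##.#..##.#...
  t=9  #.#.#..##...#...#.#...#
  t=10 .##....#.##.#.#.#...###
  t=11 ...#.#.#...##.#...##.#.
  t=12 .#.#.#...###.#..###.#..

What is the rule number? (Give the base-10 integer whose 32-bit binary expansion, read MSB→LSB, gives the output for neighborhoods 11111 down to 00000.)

  [31] ##### => #  t=0,i=18
  [30] ####. => #  t=0,i=20
  [29] ###.# => .  t=1,i=7
  [28] ###.. => #  t=0,i=21
  [27] ##.## => .  t=3,i=4
  [26] ##.#. => #  t=1,i=8
  [25] ##..# => #  t=0,i=22
  [24] ##... => #  t=0,i=9
  [23] #.### => #  t=7,i=8
  [22] #.##. => .  t=3,i=5
  [21] #.#.# => #  t=2,i=6
  [20] #.#.. => .  t=1,i=9
  [19] #..## => .  t=1,i=17
  [18] #..#. => #  t=0,i=0
  [17] #...# => #  t=1,i=3
  [16] #.... => .  t=0,i=3
  [15] .#### => .  t=0,i=17
  [14] .###. => #  t=1,i=6
  [13] .##.# => .  t=3,i=11
  [12] .##.. => .  t=0,i=8
  [11] .#.## => .  t=5,i=4
  [10] .#.#. => .  t=2,i=7
  [9] .#..# => .  t=3,i=16
  [8] .#... => .  t=0,i=2
  [7] ..### => .  t=0,i=16
  [6] ..##. => #  t=0,i=7
  [5] ..#.# => #  t=4,i=18
  [4] ..#.. => #  t=0,i=1
  [3] ...## => #  t=0,i=6
  [2] ...#. => .  t=4,i=17
  [1] ....# => #  t=0,i=5
  [0] ..... => .  t=0,i=4
  bits 11010111101001100100000001111010 = 3617996922

3617996922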